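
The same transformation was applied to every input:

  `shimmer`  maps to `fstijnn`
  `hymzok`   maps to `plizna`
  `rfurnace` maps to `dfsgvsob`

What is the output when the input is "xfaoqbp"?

cqygbpr

Rule — move the last 2 characters to the front (rotate right by 2), then shift every letter 1 place forward in the alphabet (wrapping around).
Starting from "xfaoqbp": after the first operation, "bpxfaoq"; after the second, "cqygbpr".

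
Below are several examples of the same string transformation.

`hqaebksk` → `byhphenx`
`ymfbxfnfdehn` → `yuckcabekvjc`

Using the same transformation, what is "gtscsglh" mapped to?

zpdiedqp

Rule — move the first 3 characters to the end (rotate left by 3), then shift every letter 3 places backward in the alphabet (wrapping around).
"gtscsglh" → "csglhgts" → "zpdiedqp".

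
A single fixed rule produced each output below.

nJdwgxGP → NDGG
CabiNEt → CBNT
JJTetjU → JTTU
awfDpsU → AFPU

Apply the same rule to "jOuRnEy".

JUNY

Rule — keep every other character starting from the first (positions 1st, 3rd, 5th, ...), then convert every letter to uppercase.
Applying that to "jOuRnEy" gives "JUNY".
(Check on "JJTetjU": → "JTtU" → "JTTU" ✓)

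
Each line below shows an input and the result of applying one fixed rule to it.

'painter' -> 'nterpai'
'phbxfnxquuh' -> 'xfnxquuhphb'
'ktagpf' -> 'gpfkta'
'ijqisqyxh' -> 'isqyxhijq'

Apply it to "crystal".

In each case the input is transformed by: move the first 3 characters to the end (rotate left by 3).
"crystal" → "stalcry".

stalcry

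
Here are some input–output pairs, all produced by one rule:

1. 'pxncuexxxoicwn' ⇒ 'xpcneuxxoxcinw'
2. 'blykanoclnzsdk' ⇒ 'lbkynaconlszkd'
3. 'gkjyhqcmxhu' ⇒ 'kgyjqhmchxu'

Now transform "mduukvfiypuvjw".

dmuuvkifpyvuwj

Rule — swap each adjacent pair of characters (1↔2, 3↔4, ...).
Applying that to "mduukvfiypuvjw" gives "dmuuvkifpyvuwj".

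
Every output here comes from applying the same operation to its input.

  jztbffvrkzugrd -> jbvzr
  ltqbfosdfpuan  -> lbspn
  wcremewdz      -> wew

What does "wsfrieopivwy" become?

The pattern: keep one character in every 3, starting at position 1 (positions 1st, 4th, 7th, ...).
"wsfrieopivwy" → "wrov".

wrov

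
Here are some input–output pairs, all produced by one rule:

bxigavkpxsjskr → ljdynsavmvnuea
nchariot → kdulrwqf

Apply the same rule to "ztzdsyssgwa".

What's happening: shift every letter 3 places forward in the alphabet (wrapping around), then move the first 2 characters to the end (rotate left by 2).
On "ztzdsyssgwa": the first step gives "cwcgvbvvjzd", and the second then gives "cgvbvvjzdcw".
(Check on "nchariot": → "qfkdulrw" → "kdulrwqf" ✓)

cgvbvvjzdcw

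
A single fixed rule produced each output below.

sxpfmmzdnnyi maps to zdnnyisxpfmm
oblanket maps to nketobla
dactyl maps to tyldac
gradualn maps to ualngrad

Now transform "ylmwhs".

What's happening: swap the front and back halves of the string.
"ylmwhs" → "whsylm".

whsylm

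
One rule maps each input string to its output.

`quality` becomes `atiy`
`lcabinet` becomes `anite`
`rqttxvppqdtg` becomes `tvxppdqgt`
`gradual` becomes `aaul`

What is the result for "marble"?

The pattern: swap each adjacent pair of characters (1↔2, 3↔4, ...), then delete the first 3 characters.
For "marble", step one produces "ambrel"; step two turns that into "rel".

rel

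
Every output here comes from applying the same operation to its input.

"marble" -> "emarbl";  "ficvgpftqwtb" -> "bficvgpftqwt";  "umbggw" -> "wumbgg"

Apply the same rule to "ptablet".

What's happening: move the last character to the front.
"ptablet" → "tptable".

tptable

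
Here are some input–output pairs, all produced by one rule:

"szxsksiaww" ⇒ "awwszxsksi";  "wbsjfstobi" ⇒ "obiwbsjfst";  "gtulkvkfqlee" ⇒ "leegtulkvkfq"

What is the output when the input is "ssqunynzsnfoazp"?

Rule — move the last 3 characters to the front (rotate right by 3).
Applying that to "ssqunynzsnfoazp" gives "azpssqunynzsnfo".

azpssqunynzsnfo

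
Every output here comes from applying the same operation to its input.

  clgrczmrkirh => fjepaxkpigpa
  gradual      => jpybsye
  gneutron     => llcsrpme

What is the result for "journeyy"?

What's happening: swap the first and last characters, then shift every letter 2 places backward in the alphabet (wrapping around).
Starting from "journeyy": after the first operation, "yourneyj"; after the second, "wmsplcwh".

wmsplcwh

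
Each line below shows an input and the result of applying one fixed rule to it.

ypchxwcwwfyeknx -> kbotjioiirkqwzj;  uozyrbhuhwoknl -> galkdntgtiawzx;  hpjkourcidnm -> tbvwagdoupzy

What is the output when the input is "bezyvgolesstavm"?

The transformation: shift every letter 12 places forward in the alphabet (wrapping around).
For "bezyvgolesstavm" the result is "nqlkhsaxqeefmhy".

nqlkhsaxqeefmhy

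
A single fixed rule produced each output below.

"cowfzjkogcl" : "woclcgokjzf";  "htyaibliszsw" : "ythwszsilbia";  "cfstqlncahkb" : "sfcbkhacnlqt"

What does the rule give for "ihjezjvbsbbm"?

Each output is the input with this applied: move the first 3 characters to the end (rotate left by 3), then reverse the string.
On "ihjezjvbsbbm" that produces "jhimbbsbvjze".

jhimbbsbvjze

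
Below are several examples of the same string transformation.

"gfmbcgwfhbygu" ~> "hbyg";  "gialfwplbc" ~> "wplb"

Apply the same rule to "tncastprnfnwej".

fnwe

What's happening: delete the last character, then keep only the last 4 characters.
Working it through for "tncastprnfnwej": intermediate "tncastprnfnwe", final "fnwe".
(Check on "gialfwplbc": → "gialfwplb" → "wplb" ✓)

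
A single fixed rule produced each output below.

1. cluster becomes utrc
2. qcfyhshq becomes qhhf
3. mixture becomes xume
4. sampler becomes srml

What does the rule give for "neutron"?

urnn

In each case the input is transformed by: keep every other character starting from the first (positions 1st, 3rd, 5th, ...), then sort the characters into reverse alphabetical order.
"neutron" → "nurn" → "urnn".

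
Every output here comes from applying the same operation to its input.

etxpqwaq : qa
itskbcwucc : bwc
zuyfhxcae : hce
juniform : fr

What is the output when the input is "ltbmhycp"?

hc

The rule is to delete the first 3 characters, then keep every other character starting from the second (positions 2nd, 4th, 6th, ...).
"ltbmhycp" → "mhycp" → "hc".
(Check on "juniform": → "iform" → "fr" ✓)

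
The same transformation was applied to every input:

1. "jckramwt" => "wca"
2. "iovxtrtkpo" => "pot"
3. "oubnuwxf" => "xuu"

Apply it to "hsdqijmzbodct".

csiz

The pattern: move the last 3 characters to the front (rotate right by 3), then keep one character in every 3, starting at position 2 (positions 2nd, 5th, 8th, ...).
Working it through for "hsdqijmzbodct": intermediate "dcthsdqijmzbo", final "csiz".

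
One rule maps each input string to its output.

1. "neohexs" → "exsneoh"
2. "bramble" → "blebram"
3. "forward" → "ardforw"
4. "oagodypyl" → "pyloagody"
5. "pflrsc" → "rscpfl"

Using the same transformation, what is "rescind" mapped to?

Rule — move the last 3 characters to the front (rotate right by 3).
"rescind" → "indresc".

indresc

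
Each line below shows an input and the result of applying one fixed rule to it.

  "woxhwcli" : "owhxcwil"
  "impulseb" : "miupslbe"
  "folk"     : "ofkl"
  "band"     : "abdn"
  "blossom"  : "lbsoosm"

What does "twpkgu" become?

Each output is the input with this applied: swap each adjacent pair of characters (1↔2, 3↔4, ...).
On "twpkgu" that produces "wtkpug".

wtkpug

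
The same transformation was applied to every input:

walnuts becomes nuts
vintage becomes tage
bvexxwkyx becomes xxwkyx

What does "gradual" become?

Rule — delete the first 3 characters.
"gradual" → "dual".

dual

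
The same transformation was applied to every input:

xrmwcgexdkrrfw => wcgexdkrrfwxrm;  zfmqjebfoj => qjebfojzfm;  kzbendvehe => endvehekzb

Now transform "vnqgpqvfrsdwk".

gpqvfrsdwkvnq

What's happening: move the first 3 characters to the end (rotate left by 3).
Applying that to "vnqgpqvfrsdwk" gives "gpqvfrsdwkvnq".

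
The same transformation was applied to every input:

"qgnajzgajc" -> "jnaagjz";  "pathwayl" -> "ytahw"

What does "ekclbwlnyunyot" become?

The pattern: take characters alternately from the front and the back (1st, last, 2nd, 2nd-last, ...), then delete the first 3 characters.
"ekclbwlnyunyot" → "etkocylnbuwyln" → "ocylnbuwyln".

ocylnbuwyln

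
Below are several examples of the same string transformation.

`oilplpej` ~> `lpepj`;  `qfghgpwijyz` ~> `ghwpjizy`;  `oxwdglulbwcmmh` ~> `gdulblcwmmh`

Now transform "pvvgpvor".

pgovr

The rule is to delete the first 3 characters, then swap each adjacent pair of characters (1↔2, 3↔4, ...).
"pvvgpvor" → "pgovr".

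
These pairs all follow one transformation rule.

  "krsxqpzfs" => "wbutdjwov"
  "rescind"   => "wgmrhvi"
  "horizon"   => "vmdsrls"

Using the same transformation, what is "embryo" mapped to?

fvcsiq

Looking at the pairs, the operation is to shift every letter 4 places forward in the alphabet (wrapping around), then move the first 2 characters to the end (rotate left by 2).
For "embryo", step one produces "iqfvcs"; step two turns that into "fvcsiq".
(Check on "horizon": → "lsvmdsr" → "vmdsrls" ✓)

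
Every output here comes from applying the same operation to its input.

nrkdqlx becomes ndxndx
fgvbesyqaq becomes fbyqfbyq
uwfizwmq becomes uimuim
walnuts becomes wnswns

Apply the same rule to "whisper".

wsrwsr

Looking at the pairs, the operation is to keep one character in every 3, starting at position 1 (positions 1st, 4th, 7th, ...), then write the whole string twice.
Starting from "whisper": after the first operation, "wsr"; after the second, "wsrwsr".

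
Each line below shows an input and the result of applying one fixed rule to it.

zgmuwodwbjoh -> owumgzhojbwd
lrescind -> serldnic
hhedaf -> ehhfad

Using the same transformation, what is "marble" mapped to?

The transformation: reverse the string, then swap the front and back halves of the string.
On "marble": the first step gives "elbram", and the second then gives "ramelb".
(Check on "lrescind": → "dnicserl" → "serldnic" ✓)

ramelb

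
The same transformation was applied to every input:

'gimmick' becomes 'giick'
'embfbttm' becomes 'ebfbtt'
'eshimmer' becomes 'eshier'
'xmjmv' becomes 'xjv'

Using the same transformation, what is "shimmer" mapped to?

The rule is to remove every "m".
Doing the same to "shimmer": "shier".

shier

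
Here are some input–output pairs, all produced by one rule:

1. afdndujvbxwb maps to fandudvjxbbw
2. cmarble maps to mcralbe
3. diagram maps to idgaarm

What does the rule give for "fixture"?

In each case the input is transformed by: swap each adjacent pair of characters (1↔2, 3↔4, ...).
Applying that to "fixture" gives "iftxrue".

iftxrue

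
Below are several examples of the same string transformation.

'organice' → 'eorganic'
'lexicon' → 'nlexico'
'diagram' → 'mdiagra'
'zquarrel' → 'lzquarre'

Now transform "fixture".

efixtur

What's happening: move the last character to the front.
Applying that to "fixture" gives "efixtur".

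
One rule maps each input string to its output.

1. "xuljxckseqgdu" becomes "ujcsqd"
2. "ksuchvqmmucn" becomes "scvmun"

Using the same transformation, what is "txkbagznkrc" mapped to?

xbgnr

In each case the input is transformed by: keep every other character starting from the second (positions 2nd, 4th, 6th, ...).
On "txkbagznkrc" that produces "xbgnr".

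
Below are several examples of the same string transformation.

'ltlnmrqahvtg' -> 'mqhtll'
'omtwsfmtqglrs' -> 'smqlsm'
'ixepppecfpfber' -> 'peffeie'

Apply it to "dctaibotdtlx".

Looking at the pairs, the operation is to move the first 3 characters to the end (rotate left by 3), then keep every other character starting from the second (positions 2nd, 4th, 6th, ...).
"dctaibotdtlx" → "iodldt".

iodldt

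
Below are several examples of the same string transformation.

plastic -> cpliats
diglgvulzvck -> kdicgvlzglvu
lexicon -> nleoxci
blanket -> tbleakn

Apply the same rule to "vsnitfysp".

In each case the input is transformed by: swap the first and last characters, then take characters alternately from the front and the back (1st, last, 2nd, 2nd-last, ...).
Working it through for "vsnitfysp": intermediate "psnitfysv", final "pvssnyift".

pvssnyift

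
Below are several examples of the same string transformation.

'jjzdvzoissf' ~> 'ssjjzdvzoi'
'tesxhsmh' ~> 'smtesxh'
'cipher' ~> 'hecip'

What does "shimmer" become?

meshim

The pattern: delete the last character, then move the last 2 characters to the front (rotate right by 2).
For "shimmer", step one produces "shimme"; step two turns that into "meshim".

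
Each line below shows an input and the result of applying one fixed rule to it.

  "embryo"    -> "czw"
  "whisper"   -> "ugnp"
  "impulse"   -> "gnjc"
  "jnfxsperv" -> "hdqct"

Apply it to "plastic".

nyra

In each case the input is transformed by: shift every letter 2 places backward in the alphabet (wrapping around), then keep every other character starting from the first (positions 1st, 3rd, 5th, ...).
"plastic" → "njyqrga" → "nyra".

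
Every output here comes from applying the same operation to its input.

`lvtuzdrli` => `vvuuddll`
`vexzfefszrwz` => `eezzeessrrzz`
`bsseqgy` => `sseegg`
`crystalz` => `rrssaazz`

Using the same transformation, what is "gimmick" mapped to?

In each case the input is transformed by: keep every other character starting from the second (positions 2nd, 4th, 6th, ...), then double every character.
Applying both steps to "gimmick": "imc", then "iimmcc".
(Check on "crystalz": → "rsaz" → "rrssaazz" ✓)

iimmcc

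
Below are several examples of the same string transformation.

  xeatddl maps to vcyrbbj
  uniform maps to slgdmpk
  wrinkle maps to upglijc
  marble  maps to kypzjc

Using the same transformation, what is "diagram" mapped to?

bgyepyk

The pattern: shift every letter 2 places backward in the alphabet (wrapping around).
Applying that to "diagram" gives "bgyepyk".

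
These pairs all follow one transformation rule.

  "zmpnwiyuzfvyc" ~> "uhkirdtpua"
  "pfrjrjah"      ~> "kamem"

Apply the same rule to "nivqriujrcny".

Rule — shift every letter 5 places backward in the alphabet (wrapping around), then delete the last 3 characters.
For "nivqriujrcny", step one produces "idqlmdpemxit"; step two turns that into "idqlmdpem".

idqlmdpem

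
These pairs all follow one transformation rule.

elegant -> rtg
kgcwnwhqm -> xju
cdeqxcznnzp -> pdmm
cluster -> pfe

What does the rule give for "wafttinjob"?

Looking at the pairs, the operation is to keep one character in every 3, starting at position 1 (positions 1st, 4th, 7th, ...), then shift every letter 13 places forward in the alphabet (wrapping around) — i.e. ROT13.
For "wafttinjob", step one produces "wtnb"; step two turns that into "jgao".
(Check on "cdeqxcznnzp": → "cqzz" → "pdmm" ✓)

jgao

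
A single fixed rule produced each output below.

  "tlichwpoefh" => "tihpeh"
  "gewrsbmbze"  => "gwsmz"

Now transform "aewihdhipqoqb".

The transformation: keep every other character starting from the first (positions 1st, 3rd, 5th, ...).
Applying that to "aewihdhipqoqb" gives "awhhpob".

awhhpob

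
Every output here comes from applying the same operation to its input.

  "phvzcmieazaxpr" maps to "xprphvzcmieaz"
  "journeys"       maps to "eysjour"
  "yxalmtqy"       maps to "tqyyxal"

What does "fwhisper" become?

Each output is the input with this applied: move the last 3 characters to the front (rotate right by 3), then delete the last character.
So "fwhisper" becomes "perfwhi".

perfwhi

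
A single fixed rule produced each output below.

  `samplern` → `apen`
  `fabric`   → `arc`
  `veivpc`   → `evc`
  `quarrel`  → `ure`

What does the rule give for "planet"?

lnt

The rule is to keep every other character starting from the second (positions 2nd, 4th, 6th, ...).
Applying that to "planet" gives "lnt".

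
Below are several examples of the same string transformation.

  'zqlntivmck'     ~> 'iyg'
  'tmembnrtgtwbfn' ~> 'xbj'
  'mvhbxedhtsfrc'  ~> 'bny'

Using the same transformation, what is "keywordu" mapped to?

Looking at the pairs, the operation is to shift every letter 4 places backward in the alphabet (wrapping around), then keep only the last 3 characters.
"keywordu" → "gausknzq" → "nzq".

nzq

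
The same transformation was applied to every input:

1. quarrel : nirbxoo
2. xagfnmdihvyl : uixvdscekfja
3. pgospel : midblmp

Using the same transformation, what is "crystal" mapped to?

The transformation: take characters alternately from the front and the back (1st, last, 2nd, 2nd-last, ...), then shift every letter 3 places backward in the alphabet (wrapping around).
"crystal" → "clrayts" → "zioxvqp".

zioxvqp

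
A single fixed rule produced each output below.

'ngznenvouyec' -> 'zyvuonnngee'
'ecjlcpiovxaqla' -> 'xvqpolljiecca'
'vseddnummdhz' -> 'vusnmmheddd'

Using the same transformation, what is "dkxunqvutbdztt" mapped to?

Each output is the input with this applied: delete the last character, then sort the characters into reverse alphabetical order.
Working it through for "dkxunqvutbdztt": intermediate "dkxunqvutbdzt", final "zxvuuttqnkddb".

zxvuuttqnkddb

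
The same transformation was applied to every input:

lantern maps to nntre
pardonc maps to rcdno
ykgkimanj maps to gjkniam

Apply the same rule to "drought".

Each output is the input with this applied: delete the first 2 characters, then take characters alternately from the front and the back (1st, last, 2nd, 2nd-last, ...).
For "drought", step one produces "ought"; step two turns that into "otuhg".

otuhg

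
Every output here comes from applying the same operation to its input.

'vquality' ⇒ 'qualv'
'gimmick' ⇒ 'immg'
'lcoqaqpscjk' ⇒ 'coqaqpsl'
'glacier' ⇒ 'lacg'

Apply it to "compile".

ompc

What's happening: delete the last 3 characters, then move the first character to the end.
Applying both steps to "compile": "comp", then "ompc".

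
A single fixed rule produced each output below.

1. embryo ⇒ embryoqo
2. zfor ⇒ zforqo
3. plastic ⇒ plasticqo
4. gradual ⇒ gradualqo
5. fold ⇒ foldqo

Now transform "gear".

gearqo

The transformation: append "qo".
"gear" → "gearqo".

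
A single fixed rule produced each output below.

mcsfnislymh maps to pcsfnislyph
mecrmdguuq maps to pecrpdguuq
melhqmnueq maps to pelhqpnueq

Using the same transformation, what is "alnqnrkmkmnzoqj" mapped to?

alnqnrkpkpnzoqj

The transformation: replace every "m" with "p".
Applying that to "alnqnrkmkmnzoqj" gives "alnqnrkpkpnzoqj".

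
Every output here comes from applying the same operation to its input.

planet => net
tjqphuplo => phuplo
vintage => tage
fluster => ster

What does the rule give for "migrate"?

rate

The rule is to delete the first 3 characters.
"migrate" → "rate".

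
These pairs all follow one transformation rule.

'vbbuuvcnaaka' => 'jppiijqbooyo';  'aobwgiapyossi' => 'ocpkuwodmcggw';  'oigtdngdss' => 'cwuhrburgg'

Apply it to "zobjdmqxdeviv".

Looking at the pairs, the operation is to shift every letter 12 places backward in the alphabet (wrapping around).
"zobjdmqxdeviv" → "ncpxraelrsjwj".

ncpxraelrsjwj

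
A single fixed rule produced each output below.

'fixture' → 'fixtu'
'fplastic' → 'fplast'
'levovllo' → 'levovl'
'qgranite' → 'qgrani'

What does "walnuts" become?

Looking at the pairs, the operation is to delete the last 2 characters.
So "walnuts" becomes "walnu".

walnu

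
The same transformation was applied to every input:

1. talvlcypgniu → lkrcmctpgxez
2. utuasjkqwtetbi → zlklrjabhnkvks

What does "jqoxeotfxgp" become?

gahfovfkwox

The transformation: move the last character to the front, then shift every letter 9 places backward in the alphabet (wrapping around).
For "jqoxeotfxgp", step one produces "pjqoxeotfxg"; step two turns that into "gahfovfkwox".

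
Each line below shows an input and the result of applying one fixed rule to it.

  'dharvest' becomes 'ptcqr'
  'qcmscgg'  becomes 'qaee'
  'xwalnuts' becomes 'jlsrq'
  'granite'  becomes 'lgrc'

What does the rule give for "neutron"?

rpml

In each case the input is transformed by: delete the first 3 characters, then shift every letter 2 places backward in the alphabet (wrapping around).
"neutron" → "tron" → "rpml".
(Check on "granite": → "nite" → "lgrc" ✓)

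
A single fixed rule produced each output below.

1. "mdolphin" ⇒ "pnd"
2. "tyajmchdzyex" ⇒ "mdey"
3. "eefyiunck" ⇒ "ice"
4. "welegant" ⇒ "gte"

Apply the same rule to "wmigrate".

rem

The transformation: keep one character in every 3, starting at position 2 (positions 2nd, 5th, 8th, ...), then move the first character to the end.
Applying that to "wmigrate" gives "rem".
(Check on "tyajmchdzyex": → "ymde" → "mdey" ✓)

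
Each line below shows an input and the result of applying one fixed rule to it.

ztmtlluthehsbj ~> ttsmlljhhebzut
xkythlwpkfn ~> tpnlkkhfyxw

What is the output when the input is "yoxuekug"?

What's happening: sort the characters into reverse alphabetical order, then move the first 3 characters to the end (rotate left by 3).
For "yoxuekug" the result is "uokgeyxu".
(Check on "xkythlwpkfn": → "yxwtpnlkkhf" → "tpnlkkhfyxw" ✓)

uokgeyxu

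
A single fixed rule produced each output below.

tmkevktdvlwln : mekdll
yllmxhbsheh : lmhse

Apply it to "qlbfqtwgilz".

Looking at the pairs, the operation is to keep every other character starting from the second (positions 2nd, 4th, 6th, ...).
For "qlbfqtwgilz" the result is "lftgl".

lftgl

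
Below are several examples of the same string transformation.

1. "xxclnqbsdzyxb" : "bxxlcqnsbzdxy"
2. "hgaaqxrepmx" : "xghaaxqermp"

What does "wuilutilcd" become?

cuwlitulid

The pattern: swap each adjacent pair of characters (1↔2, 3↔4, ...), then move the last character to the front.
For "wuilutilcd", step one produces "uwlitulidc"; step two turns that into "cuwlitulid".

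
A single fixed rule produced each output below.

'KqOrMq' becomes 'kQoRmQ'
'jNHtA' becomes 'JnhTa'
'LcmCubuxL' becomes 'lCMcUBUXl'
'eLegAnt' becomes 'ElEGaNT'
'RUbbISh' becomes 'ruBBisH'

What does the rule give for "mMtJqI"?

MmTjQi

The transformation: flip the case of every letter.
"mMtJqI" → "MmTjQi".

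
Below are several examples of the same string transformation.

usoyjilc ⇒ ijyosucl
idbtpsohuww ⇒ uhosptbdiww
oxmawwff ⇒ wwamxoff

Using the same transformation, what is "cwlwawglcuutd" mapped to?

Looking at the pairs, the operation is to move the last 2 characters to the front (rotate right by 2), then reverse the string.
On "cwlwawglcuutd": the first step gives "tdcwlwawglcuu", and the second then gives "uuclgwawlwcdt".

uuclgwawlwcdt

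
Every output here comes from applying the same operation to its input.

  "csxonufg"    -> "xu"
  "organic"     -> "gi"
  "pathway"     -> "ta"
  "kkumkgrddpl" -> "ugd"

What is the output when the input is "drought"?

What's happening: keep one character in every 3, starting at position 3 (positions 3rd, 6th, 9th, ...).
On "drought" that produces "oh".

oh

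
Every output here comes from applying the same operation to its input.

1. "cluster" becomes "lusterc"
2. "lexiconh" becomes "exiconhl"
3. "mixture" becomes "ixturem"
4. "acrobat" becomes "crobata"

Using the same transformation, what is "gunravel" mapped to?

Each output is the input with this applied: move the first character to the end.
On "gunravel" that produces "unravelg".

unravelg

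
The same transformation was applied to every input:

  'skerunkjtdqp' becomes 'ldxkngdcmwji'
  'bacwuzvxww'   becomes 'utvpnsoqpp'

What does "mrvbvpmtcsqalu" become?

fkouoifmvljten

Looking at the pairs, the operation is to shift every letter 7 places backward in the alphabet (wrapping around).
On "mrvbvpmtcsqalu" that produces "fkouoifmvljten".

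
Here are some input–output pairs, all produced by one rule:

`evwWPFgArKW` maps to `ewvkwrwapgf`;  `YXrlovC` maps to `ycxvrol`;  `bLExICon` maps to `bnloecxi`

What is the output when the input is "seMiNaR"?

sreamni

Looking at the pairs, the operation is to take characters alternately from the front and the back (1st, last, 2nd, 2nd-last, ...), then convert every letter to lowercase.
So "seMiNaR" becomes "sreamni".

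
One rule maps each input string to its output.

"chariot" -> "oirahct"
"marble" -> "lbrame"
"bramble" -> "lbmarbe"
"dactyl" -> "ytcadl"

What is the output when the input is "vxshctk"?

Looking at the pairs, the operation is to reverse the string, then move the first character to the end.
Starting from "vxshctk": after the first operation, "ktchsxv"; after the second, "tchsxvk".
(Check on "dactyl": → "lytcad" → "ytcadl" ✓)

tchsxvk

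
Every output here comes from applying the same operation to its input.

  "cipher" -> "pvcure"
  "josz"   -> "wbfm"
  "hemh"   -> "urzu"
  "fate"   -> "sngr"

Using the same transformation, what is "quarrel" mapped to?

What's happening: shift every letter 13 places forward in the alphabet (wrapping around) — i.e. ROT13.
For "quarrel" the result is "dhneery".

dhneery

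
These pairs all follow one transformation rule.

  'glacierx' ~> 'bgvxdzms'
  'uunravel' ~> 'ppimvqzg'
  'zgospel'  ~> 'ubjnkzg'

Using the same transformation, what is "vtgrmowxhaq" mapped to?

The rule is to shift every letter 5 places backward in the alphabet (wrapping around).
So "vtgrmowxhaq" becomes "qobmhjrscvl".

qobmhjrscvl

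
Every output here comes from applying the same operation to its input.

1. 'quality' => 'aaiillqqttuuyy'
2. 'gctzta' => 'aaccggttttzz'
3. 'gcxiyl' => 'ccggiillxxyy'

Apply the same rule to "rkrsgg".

ggggkkrrrrss

The pattern: double every character, then sort the characters into alphabetical order.
For "rkrsgg", step one produces "rrkkrrssgggg"; step two turns that into "ggggkkrrrrss".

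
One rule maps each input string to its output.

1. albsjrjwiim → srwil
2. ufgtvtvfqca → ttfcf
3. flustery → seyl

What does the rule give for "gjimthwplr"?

Looking at the pairs, the operation is to keep every other character starting from the second (positions 2nd, 4th, 6th, ...), then move the first character to the end.
For "gjimthwplr", step one produces "jmhpr"; step two turns that into "mhprj".

mhprj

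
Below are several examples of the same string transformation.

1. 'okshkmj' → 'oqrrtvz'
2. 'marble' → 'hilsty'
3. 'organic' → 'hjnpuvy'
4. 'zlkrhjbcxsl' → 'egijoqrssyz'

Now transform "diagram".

hhknpty

The pattern: shift every letter 7 places forward in the alphabet (wrapping around), then sort the characters into alphabetical order.
Applying both steps to "diagram": "kphnyht", then "hhknpty".
(Check on "okshkmj": → "vrzortq" → "oqrrtvz" ✓)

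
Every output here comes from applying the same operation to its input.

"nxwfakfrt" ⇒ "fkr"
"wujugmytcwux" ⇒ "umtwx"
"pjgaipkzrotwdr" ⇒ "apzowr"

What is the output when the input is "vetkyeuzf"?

In each case the input is transformed by: delete the first 3 characters, then keep every other character starting from the first (positions 1st, 3rd, 5th, ...).
Applying both steps to "vetkyeuzf": "kyeuzf", then "kez".

kez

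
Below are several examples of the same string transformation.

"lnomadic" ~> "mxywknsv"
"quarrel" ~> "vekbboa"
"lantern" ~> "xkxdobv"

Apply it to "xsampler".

bckwzvoh

What's happening: shift every letter 10 places forward in the alphabet (wrapping around), then swap the first and last characters.
Working it through for "xsampler": intermediate "hckwzvob", final "bckwzvoh".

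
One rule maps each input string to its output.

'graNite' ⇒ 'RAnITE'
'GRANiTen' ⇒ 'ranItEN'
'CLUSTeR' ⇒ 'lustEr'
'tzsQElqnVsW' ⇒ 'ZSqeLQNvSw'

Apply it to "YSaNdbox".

What's happening: delete the first character, then flip the case of every letter.
"YSaNdbox" → "SaNdbox" → "sAnDBOX".

sAnDBOX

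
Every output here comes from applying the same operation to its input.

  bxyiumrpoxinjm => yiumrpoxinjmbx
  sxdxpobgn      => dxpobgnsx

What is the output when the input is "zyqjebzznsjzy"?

In each case the input is transformed by: move the first 2 characters to the end (rotate left by 2).
So "zyqjebzznsjzy" becomes "qjebzznsjzyzy".

qjebzznsjzyzy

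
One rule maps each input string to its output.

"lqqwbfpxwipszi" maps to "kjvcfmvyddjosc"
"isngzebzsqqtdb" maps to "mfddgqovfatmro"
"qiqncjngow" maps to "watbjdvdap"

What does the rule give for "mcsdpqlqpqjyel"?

In each case the input is transformed by: shift every letter 13 places forward in the alphabet (wrapping around) — i.e. ROT13, then swap the front and back halves of the string.
For "mcsdpqlqpqjyel", step one produces "zpfqcdydcdwlry"; step two turns that into "dcdwlryzpfqcdy".

dcdwlryzpfqcdy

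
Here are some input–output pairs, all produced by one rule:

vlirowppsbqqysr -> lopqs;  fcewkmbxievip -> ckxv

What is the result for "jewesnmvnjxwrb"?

esvxb

In each case the input is transformed by: keep one character in every 3, starting at position 2 (positions 2nd, 5th, 8th, ...).
For "jewesnmvnjxwrb" the result is "esvxb".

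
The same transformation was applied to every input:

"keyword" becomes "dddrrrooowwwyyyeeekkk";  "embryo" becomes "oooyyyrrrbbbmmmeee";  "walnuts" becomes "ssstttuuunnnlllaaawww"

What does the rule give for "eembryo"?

oooyyyrrrbbbmmmeeeeee

What's happening: reverse the string, then repeat every character 3 times.
Working it through for "eembryo": intermediate "oyrbmee", final "oooyyyrrrbbbmmmeeeeee".
(Check on "walnuts": → "stunlaw" → "ssstttuuunnnlllaaawww" ✓)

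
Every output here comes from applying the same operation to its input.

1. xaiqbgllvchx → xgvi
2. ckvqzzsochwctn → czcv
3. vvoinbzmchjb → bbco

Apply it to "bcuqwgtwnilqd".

qgnu

The pattern: keep one character in every 3, starting at position 3 (positions 3rd, 6th, 9th, ...), then swap the first and last characters.
For "bcuqwgtwnilqd" the result is "qgnu".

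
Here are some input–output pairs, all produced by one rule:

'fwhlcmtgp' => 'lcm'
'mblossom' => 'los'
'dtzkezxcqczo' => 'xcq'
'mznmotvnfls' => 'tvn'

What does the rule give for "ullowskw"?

low

Each output is the input with this applied: delete the last 3 characters, then keep only the last 3 characters.
Applying that to "ullowskw" gives "low".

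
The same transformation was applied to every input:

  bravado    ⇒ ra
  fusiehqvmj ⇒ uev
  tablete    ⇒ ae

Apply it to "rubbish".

What's happening: keep one character in every 3, starting at position 2 (positions 2nd, 5th, 8th, ...).
Doing the same to "rubbish": "ui".

ui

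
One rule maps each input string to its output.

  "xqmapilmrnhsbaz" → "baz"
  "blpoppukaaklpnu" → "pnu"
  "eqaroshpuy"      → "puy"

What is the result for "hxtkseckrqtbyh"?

byh

In each case the input is transformed by: keep only the last 3 characters.
For "hxtkseckrqtbyh" the result is "byh".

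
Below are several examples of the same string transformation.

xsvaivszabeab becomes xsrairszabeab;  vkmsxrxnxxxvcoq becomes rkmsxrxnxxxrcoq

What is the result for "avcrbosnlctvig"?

arcrbosnlctrig

Each output is the input with this applied: replace every "v" with "r".
So "avcrbosnlctvig" becomes "arcrbosnlctrig".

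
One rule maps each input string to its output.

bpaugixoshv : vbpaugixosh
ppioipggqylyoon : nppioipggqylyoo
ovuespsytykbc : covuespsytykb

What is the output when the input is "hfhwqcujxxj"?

Rule — move the last character to the front.
For "hfhwqcujxxj" the result is "jhfhwqcujxx".

jhfhwqcujxx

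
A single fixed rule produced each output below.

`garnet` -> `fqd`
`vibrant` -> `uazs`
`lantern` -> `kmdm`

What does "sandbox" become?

The rule is to keep every other character starting from the first (positions 1st, 3rd, 5th, ...), then shift every letter 1 place backward in the alphabet (wrapping around).
Starting from "sandbox": after the first operation, "snbx"; after the second, "rmaw".

rmaw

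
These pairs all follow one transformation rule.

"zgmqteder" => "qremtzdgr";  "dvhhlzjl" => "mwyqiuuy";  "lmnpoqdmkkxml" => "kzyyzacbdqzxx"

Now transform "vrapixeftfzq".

smdiencvkrsg

The transformation: shift every letter 13 places forward in the alphabet (wrapping around) — i.e. ROT13, then move the last 3 characters to the front (rotate right by 3).
Applying both steps to "vrapixeftfzq": "iencvkrsgsmd", then "smdiencvkrsg".
(Check on "zgmqteder": → "mtzdgrqre" → "qremtzdgr" ✓)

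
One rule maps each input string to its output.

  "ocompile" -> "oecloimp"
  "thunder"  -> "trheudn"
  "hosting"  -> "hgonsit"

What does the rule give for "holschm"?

hmohlcs

In each case the input is transformed by: take characters alternately from the front and the back (1st, last, 2nd, 2nd-last, ...).
"holschm" → "hmohlcs".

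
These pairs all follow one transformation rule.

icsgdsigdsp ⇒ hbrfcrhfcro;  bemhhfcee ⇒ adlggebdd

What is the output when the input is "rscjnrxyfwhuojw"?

Rule — shift every letter 1 place backward in the alphabet (wrapping around).
So "rscjnrxyfwhuojw" becomes "qrbimqwxevgtniv".

qrbimqwxevgtniv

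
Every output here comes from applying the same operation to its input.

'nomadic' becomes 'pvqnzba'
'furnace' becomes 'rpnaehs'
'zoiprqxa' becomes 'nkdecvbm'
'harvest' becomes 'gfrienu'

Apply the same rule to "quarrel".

yreenhd

The transformation: shift every letter 13 places forward in the alphabet (wrapping around) — i.e. ROT13, then reverse the string.
"quarrel" → "dhneery" → "yreenhd".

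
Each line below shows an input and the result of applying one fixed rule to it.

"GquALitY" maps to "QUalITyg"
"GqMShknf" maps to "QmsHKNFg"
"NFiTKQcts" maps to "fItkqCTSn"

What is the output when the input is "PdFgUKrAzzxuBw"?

DfGukRaZZXUbWp

The rule is to move the first character to the end, then flip the case of every letter.
On "PdFgUKrAzzxuBw" that produces "DfGukRaZZXUbWp".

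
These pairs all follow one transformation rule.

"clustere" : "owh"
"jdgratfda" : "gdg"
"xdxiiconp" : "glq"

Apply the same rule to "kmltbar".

Rule — keep one character in every 3, starting at position 2 (positions 2nd, 5th, 8th, ...), then shift every letter 3 places forward in the alphabet (wrapping around).
Doing the same to "kmltbar": "pe".

pe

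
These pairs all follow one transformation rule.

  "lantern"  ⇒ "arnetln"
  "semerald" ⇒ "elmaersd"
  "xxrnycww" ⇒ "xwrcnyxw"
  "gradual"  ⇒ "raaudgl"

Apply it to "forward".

orrawfd

What's happening: take characters alternately from the front and the back (1st, last, 2nd, 2nd-last, ...), then move the first 2 characters to the end (rotate left by 2).
"forward" → "fdorraw" → "orrawfd".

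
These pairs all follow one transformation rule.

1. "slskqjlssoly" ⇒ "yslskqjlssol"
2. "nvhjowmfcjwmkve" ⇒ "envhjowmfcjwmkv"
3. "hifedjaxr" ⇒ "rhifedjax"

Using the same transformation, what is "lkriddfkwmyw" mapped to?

Each output is the input with this applied: move the last character to the front.
For "lkriddfkwmyw" the result is "wlkriddfkwmy".

wlkriddfkwmy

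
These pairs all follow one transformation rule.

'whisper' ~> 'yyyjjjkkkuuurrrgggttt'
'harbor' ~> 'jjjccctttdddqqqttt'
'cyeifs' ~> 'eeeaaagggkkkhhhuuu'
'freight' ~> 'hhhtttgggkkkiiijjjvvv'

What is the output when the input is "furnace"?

hhhwwwtttpppccceeeggg

The rule is to shift every letter 2 places forward in the alphabet (wrapping around), then repeat every character 3 times.
On "furnace" that produces "hhhwwwtttpppccceeeggg".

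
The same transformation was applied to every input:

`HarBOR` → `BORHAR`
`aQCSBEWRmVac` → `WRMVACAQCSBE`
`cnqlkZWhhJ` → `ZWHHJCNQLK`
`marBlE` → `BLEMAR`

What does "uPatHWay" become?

HWAYUPAT

What's happening: swap the front and back halves of the string, then convert every letter to uppercase.
Starting from "uPatHWay": after the first operation, "HWayuPat"; after the second, "HWAYUPAT".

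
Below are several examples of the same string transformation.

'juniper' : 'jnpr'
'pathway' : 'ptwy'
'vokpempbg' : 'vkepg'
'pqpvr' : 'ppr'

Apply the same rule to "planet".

The pattern: keep every other character starting from the first (positions 1st, 3rd, 5th, ...).
Doing the same to "planet": "pae".

pae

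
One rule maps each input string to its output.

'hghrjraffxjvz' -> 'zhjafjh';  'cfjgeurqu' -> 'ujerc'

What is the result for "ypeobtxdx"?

xebxy

Each output is the input with this applied: swap the first and last characters, then keep every other character starting from the first (positions 1st, 3rd, 5th, ...).
"ypeobtxdx" → "xpeobtxdy" → "xebxy".
(Check on "hghrjraffxjvz": → "zghrjraffxjvh" → "zhjafjh" ✓)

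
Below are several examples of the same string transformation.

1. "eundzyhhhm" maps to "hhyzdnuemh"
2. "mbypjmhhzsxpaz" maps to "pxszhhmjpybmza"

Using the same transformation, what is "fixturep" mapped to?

rutxifpe

Each output is the input with this applied: move the last 2 characters to the front (rotate right by 2), then reverse the string.
Doing the same to "fixturep": "rutxifpe".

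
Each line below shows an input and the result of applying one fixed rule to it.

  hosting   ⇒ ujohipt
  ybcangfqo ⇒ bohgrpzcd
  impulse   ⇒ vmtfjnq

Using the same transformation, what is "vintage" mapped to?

ubhfwjo

Rule — move the first 3 characters to the end (rotate left by 3), then shift every letter 1 place forward in the alphabet (wrapping around).
"vintage" → "tagevin" → "ubhfwjo".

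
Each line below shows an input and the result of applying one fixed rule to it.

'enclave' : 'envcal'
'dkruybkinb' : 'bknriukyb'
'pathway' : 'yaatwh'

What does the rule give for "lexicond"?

denxoic

Looking at the pairs, the operation is to take characters alternately from the front and the back (1st, last, 2nd, 2nd-last, ...), then delete the first character.
For "lexicond", step one produces "ldenxoic"; step two turns that into "denxoic".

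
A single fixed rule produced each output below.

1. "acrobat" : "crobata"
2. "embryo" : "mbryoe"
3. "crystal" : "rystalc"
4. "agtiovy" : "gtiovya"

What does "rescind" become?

escindr

Each output is the input with this applied: move the first character to the end.
On "rescind" that produces "escindr".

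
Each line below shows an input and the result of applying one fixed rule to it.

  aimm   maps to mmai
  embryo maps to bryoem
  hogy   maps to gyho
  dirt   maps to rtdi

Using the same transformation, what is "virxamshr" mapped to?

The pattern: move the first 2 characters to the end (rotate left by 2).
"virxamshr" → "rxamshrvi".

rxamshrvi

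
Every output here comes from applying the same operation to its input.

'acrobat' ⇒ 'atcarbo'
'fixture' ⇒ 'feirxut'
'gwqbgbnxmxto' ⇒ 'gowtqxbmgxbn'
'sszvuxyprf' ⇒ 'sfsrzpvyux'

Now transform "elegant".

etlneag

The transformation: take characters alternately from the front and the back (1st, last, 2nd, 2nd-last, ...).
For "elegant" the result is "etlneag".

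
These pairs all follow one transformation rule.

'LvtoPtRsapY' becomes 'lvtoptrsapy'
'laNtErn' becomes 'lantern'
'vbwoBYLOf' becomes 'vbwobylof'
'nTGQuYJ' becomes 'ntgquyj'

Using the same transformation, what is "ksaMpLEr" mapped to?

What's happening: convert every letter to lowercase.
Doing the same to "ksaMpLEr": "ksampler".

ksampler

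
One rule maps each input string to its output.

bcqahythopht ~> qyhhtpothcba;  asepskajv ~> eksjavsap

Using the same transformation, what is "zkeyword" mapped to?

eowdrkzy

What's happening: swap each adjacent pair of characters (1↔2, 3↔4, ...), then move the first 3 characters to the end (rotate left by 3).
Applying both steps to "zkeyword": "kzyeowdr", then "eowdrkzy".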